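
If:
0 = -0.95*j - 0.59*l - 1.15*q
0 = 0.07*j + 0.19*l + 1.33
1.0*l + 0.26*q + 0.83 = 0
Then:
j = -9.80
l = -3.39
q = 9.84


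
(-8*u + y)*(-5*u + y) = 40*u^2 - 13*u*y + y^2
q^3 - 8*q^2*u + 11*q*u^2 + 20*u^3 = (q - 5*u)*(q - 4*u)*(q + u)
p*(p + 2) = p^2 + 2*p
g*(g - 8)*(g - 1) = g^3 - 9*g^2 + 8*g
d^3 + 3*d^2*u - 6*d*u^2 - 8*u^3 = (d - 2*u)*(d + u)*(d + 4*u)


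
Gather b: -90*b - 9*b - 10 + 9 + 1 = -99*b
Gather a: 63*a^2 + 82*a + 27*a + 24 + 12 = 63*a^2 + 109*a + 36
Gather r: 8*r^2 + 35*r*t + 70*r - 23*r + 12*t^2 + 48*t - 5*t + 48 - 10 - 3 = 8*r^2 + r*(35*t + 47) + 12*t^2 + 43*t + 35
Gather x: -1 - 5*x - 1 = -5*x - 2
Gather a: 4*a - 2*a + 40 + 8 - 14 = 2*a + 34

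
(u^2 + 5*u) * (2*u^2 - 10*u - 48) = 2*u^4 - 98*u^2 - 240*u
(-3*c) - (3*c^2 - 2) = -3*c^2 - 3*c + 2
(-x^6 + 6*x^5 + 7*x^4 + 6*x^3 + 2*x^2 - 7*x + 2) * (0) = 0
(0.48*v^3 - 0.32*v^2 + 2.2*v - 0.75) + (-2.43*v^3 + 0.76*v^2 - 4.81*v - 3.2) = -1.95*v^3 + 0.44*v^2 - 2.61*v - 3.95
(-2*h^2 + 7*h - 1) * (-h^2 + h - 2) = 2*h^4 - 9*h^3 + 12*h^2 - 15*h + 2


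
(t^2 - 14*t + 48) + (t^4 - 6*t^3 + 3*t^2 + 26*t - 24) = t^4 - 6*t^3 + 4*t^2 + 12*t + 24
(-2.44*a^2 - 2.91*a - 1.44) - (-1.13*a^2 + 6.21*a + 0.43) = -1.31*a^2 - 9.12*a - 1.87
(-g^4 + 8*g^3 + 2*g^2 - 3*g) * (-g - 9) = g^5 + g^4 - 74*g^3 - 15*g^2 + 27*g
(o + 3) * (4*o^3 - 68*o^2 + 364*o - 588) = 4*o^4 - 56*o^3 + 160*o^2 + 504*o - 1764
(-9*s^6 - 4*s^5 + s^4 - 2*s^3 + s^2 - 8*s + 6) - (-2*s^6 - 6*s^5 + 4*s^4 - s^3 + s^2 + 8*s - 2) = -7*s^6 + 2*s^5 - 3*s^4 - s^3 - 16*s + 8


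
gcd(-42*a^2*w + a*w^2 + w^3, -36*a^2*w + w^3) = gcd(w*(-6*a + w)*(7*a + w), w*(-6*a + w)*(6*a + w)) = -6*a*w + w^2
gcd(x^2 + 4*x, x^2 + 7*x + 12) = x + 4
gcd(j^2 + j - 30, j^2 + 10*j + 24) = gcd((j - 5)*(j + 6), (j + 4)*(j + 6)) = j + 6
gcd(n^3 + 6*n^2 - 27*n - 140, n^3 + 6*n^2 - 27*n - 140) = n^3 + 6*n^2 - 27*n - 140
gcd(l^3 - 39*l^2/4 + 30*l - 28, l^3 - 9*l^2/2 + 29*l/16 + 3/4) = l - 4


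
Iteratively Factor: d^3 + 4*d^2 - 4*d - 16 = (d + 4)*(d^2 - 4) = (d - 2)*(d + 4)*(d + 2)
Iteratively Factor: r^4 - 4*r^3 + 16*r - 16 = (r + 2)*(r^3 - 6*r^2 + 12*r - 8) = (r - 2)*(r + 2)*(r^2 - 4*r + 4) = (r - 2)^2*(r + 2)*(r - 2)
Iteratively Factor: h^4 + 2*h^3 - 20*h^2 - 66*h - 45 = (h + 3)*(h^3 - h^2 - 17*h - 15) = (h + 3)^2*(h^2 - 4*h - 5) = (h + 1)*(h + 3)^2*(h - 5)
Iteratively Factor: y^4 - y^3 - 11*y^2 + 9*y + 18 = (y - 3)*(y^3 + 2*y^2 - 5*y - 6) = (y - 3)*(y - 2)*(y^2 + 4*y + 3) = (y - 3)*(y - 2)*(y + 1)*(y + 3)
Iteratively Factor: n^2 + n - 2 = (n - 1)*(n + 2)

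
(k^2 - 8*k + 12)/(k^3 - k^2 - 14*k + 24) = (k - 6)/(k^2 + k - 12)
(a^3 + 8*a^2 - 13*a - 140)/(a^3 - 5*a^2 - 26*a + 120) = (a + 7)/(a - 6)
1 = 1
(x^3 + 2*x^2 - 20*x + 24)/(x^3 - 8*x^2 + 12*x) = (x^2 + 4*x - 12)/(x*(x - 6))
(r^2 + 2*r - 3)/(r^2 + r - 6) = (r - 1)/(r - 2)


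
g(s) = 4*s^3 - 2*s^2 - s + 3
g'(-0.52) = 4.32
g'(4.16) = 190.03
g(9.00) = 2748.00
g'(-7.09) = 630.58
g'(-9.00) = 1007.00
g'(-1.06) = 16.72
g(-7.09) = -1516.05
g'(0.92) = 5.48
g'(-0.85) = 11.07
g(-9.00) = -3066.00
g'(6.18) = 432.59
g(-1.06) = -2.95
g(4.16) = 252.19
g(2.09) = 28.69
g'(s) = 12*s^2 - 4*s - 1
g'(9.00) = 935.00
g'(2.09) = 43.06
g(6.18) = 864.55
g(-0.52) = 2.42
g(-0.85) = -0.05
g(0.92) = 3.50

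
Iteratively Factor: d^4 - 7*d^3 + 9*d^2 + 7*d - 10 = (d - 2)*(d^3 - 5*d^2 - d + 5) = (d - 5)*(d - 2)*(d^2 - 1) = (d - 5)*(d - 2)*(d + 1)*(d - 1)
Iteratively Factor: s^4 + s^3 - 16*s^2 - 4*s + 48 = (s - 2)*(s^3 + 3*s^2 - 10*s - 24) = (s - 2)*(s + 2)*(s^2 + s - 12) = (s - 2)*(s + 2)*(s + 4)*(s - 3)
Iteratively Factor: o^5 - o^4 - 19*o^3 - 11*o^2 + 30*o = (o)*(o^4 - o^3 - 19*o^2 - 11*o + 30) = o*(o - 1)*(o^3 - 19*o - 30) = o*(o - 1)*(o + 3)*(o^2 - 3*o - 10) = o*(o - 5)*(o - 1)*(o + 3)*(o + 2)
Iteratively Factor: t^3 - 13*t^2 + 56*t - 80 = (t - 4)*(t^2 - 9*t + 20) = (t - 4)^2*(t - 5)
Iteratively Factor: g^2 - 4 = (g + 2)*(g - 2)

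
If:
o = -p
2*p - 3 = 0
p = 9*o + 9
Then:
No Solution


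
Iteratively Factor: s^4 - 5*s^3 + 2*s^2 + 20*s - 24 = (s - 2)*(s^3 - 3*s^2 - 4*s + 12) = (s - 3)*(s - 2)*(s^2 - 4) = (s - 3)*(s - 2)*(s + 2)*(s - 2)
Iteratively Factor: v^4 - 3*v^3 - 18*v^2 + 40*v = (v)*(v^3 - 3*v^2 - 18*v + 40) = v*(v + 4)*(v^2 - 7*v + 10) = v*(v - 2)*(v + 4)*(v - 5)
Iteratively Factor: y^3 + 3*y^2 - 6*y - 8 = (y + 4)*(y^2 - y - 2) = (y + 1)*(y + 4)*(y - 2)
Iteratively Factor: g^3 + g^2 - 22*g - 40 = (g + 2)*(g^2 - g - 20) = (g - 5)*(g + 2)*(g + 4)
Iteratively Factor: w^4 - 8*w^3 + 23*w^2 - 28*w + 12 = (w - 2)*(w^3 - 6*w^2 + 11*w - 6) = (w - 2)^2*(w^2 - 4*w + 3) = (w - 2)^2*(w - 1)*(w - 3)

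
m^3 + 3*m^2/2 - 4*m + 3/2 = (m - 1)*(m - 1/2)*(m + 3)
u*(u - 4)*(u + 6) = u^3 + 2*u^2 - 24*u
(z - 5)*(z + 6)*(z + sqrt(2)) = z^3 + z^2 + sqrt(2)*z^2 - 30*z + sqrt(2)*z - 30*sqrt(2)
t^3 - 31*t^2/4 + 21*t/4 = t*(t - 7)*(t - 3/4)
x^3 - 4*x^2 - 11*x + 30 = (x - 5)*(x - 2)*(x + 3)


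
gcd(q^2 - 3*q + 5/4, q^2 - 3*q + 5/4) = q^2 - 3*q + 5/4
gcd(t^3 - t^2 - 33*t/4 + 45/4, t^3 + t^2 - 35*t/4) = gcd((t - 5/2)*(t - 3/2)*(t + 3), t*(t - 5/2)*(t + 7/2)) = t - 5/2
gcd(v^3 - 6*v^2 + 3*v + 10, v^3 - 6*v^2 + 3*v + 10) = v^3 - 6*v^2 + 3*v + 10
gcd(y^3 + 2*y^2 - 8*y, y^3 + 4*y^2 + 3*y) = y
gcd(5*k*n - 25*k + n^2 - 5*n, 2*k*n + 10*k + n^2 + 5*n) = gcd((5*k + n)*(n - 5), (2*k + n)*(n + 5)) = 1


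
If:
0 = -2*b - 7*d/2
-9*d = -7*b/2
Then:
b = 0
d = 0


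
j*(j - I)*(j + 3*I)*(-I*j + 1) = -I*j^4 + 3*j^3 - I*j^2 + 3*j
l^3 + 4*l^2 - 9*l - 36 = (l - 3)*(l + 3)*(l + 4)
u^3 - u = u*(u - 1)*(u + 1)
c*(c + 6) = c^2 + 6*c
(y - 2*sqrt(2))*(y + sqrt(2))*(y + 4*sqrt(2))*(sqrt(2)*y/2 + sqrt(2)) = sqrt(2)*y^4/2 + sqrt(2)*y^3 + 3*y^3 - 6*sqrt(2)*y^2 + 6*y^2 - 12*sqrt(2)*y - 16*y - 32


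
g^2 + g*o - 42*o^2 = (g - 6*o)*(g + 7*o)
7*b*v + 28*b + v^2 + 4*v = (7*b + v)*(v + 4)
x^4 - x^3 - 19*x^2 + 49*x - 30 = (x - 3)*(x - 2)*(x - 1)*(x + 5)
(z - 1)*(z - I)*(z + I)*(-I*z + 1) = -I*z^4 + z^3 + I*z^3 - z^2 - I*z^2 + z + I*z - 1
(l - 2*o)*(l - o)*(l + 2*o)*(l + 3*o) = l^4 + 2*l^3*o - 7*l^2*o^2 - 8*l*o^3 + 12*o^4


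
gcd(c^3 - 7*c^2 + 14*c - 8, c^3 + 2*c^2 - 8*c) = c - 2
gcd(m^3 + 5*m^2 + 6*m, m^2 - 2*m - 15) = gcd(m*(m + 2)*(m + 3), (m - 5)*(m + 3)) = m + 3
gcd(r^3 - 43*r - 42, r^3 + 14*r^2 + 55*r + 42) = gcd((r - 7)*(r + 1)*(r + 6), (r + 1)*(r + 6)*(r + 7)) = r^2 + 7*r + 6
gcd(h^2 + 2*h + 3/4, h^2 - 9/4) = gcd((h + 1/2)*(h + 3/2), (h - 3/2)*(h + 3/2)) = h + 3/2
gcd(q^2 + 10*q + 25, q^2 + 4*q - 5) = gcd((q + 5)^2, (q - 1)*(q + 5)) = q + 5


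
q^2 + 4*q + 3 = (q + 1)*(q + 3)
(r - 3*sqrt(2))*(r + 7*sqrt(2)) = r^2 + 4*sqrt(2)*r - 42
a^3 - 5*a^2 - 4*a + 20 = (a - 5)*(a - 2)*(a + 2)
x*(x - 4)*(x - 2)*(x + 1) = x^4 - 5*x^3 + 2*x^2 + 8*x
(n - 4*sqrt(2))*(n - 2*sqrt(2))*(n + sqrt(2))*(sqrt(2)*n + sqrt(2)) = sqrt(2)*n^4 - 10*n^3 + sqrt(2)*n^3 - 10*n^2 + 4*sqrt(2)*n^2 + 4*sqrt(2)*n + 32*n + 32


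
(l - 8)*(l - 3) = l^2 - 11*l + 24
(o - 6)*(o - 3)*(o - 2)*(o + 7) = o^4 - 4*o^3 - 41*o^2 + 216*o - 252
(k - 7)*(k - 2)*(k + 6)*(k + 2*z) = k^4 + 2*k^3*z - 3*k^3 - 6*k^2*z - 40*k^2 - 80*k*z + 84*k + 168*z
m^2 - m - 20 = (m - 5)*(m + 4)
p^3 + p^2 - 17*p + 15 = (p - 3)*(p - 1)*(p + 5)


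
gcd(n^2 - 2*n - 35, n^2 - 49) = n - 7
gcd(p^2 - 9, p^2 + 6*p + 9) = p + 3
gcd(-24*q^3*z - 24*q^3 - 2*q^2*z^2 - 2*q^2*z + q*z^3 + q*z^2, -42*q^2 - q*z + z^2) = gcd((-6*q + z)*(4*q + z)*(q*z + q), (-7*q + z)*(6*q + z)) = 1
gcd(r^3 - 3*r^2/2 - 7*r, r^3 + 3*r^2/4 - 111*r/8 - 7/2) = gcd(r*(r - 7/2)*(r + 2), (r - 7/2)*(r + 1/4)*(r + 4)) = r - 7/2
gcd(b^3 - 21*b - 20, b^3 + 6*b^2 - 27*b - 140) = b^2 - b - 20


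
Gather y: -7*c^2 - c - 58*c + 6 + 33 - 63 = -7*c^2 - 59*c - 24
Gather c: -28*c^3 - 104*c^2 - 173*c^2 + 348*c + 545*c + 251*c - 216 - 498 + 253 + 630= -28*c^3 - 277*c^2 + 1144*c + 169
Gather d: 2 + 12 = 14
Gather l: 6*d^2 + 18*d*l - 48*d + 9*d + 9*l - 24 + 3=6*d^2 - 39*d + l*(18*d + 9) - 21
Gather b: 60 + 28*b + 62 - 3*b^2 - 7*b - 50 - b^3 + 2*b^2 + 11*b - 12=-b^3 - b^2 + 32*b + 60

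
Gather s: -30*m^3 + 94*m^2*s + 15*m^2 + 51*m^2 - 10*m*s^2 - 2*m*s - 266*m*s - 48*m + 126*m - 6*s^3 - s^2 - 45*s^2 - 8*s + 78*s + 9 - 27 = -30*m^3 + 66*m^2 + 78*m - 6*s^3 + s^2*(-10*m - 46) + s*(94*m^2 - 268*m + 70) - 18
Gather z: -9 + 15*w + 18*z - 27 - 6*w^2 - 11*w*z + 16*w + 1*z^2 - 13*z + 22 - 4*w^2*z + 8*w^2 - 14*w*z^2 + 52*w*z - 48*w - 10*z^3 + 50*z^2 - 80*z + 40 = 2*w^2 - 17*w - 10*z^3 + z^2*(51 - 14*w) + z*(-4*w^2 + 41*w - 75) + 26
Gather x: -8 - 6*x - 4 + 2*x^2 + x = 2*x^2 - 5*x - 12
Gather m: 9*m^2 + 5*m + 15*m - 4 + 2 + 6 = 9*m^2 + 20*m + 4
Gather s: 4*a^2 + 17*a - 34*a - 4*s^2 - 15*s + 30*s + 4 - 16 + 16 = 4*a^2 - 17*a - 4*s^2 + 15*s + 4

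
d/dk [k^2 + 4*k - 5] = 2*k + 4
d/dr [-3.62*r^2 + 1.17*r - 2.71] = 1.17 - 7.24*r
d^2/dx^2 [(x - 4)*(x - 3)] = 2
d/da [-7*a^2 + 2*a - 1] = 2 - 14*a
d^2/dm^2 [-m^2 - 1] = -2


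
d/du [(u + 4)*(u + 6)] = 2*u + 10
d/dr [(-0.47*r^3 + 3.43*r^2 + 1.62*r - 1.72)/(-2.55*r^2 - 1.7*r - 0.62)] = (1.1985*r^4 + 1.598*r^3 - 0.825800000000001*r^2 - 13.0252*r - 3.9284)/(6.5025*r^4 + 8.67*r^3 + 6.052*r^2 + 2.108*r + 0.3844)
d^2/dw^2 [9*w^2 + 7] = 18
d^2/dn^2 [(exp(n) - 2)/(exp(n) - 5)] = 3*(exp(n) + 5)*exp(n)/(exp(3*n) - 15*exp(2*n) + 75*exp(n) - 125)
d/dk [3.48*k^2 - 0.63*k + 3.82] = 6.96*k - 0.63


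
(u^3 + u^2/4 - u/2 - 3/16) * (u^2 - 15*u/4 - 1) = u^5 - 7*u^4/2 - 39*u^3/16 + 23*u^2/16 + 77*u/64 + 3/16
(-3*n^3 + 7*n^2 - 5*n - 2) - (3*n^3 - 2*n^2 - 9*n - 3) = -6*n^3 + 9*n^2 + 4*n + 1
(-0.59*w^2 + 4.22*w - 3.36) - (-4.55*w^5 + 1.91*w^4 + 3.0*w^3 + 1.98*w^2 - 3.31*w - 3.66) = 4.55*w^5 - 1.91*w^4 - 3.0*w^3 - 2.57*w^2 + 7.53*w + 0.3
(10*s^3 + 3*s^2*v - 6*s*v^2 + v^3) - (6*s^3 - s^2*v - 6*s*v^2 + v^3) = 4*s^3 + 4*s^2*v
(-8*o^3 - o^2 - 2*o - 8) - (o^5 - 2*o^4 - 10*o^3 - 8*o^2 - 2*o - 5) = -o^5 + 2*o^4 + 2*o^3 + 7*o^2 - 3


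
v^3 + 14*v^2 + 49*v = v*(v + 7)^2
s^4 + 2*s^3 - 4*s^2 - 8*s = s*(s - 2)*(s + 2)^2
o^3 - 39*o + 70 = (o - 5)*(o - 2)*(o + 7)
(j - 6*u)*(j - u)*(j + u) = j^3 - 6*j^2*u - j*u^2 + 6*u^3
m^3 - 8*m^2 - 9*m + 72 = (m - 8)*(m - 3)*(m + 3)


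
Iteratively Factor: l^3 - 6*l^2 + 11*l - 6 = (l - 2)*(l^2 - 4*l + 3) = (l - 2)*(l - 1)*(l - 3)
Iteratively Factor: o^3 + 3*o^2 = (o)*(o^2 + 3*o) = o^2*(o + 3)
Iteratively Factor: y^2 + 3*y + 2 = (y + 2)*(y + 1)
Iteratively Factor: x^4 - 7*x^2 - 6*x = (x + 2)*(x^3 - 2*x^2 - 3*x) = (x - 3)*(x + 2)*(x^2 + x) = (x - 3)*(x + 1)*(x + 2)*(x)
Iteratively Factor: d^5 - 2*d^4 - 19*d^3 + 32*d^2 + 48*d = (d + 4)*(d^4 - 6*d^3 + 5*d^2 + 12*d) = (d + 1)*(d + 4)*(d^3 - 7*d^2 + 12*d) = (d - 3)*(d + 1)*(d + 4)*(d^2 - 4*d) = d*(d - 3)*(d + 1)*(d + 4)*(d - 4)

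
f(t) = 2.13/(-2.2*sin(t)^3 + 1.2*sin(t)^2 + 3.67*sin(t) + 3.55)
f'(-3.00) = 0.72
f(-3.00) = 0.70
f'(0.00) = -0.62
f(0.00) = 0.60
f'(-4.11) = 0.04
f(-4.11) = 0.35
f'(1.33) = 0.00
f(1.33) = 0.34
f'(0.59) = -0.17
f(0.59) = 0.38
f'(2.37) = 0.09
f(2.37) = 0.36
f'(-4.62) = -0.00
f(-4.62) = 0.34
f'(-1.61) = -0.04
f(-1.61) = 0.65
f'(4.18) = -0.49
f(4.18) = 0.79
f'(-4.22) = 0.02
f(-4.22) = 0.34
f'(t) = 2.13*(6.6*sin(t)^2*cos(t) - 2.4*sin(t)*cos(t) - 3.67*cos(t))/(-2.2*sin(t)^3 + 1.2*sin(t)^2 + 3.67*sin(t) + 3.55)^2 = (14.058*sin(t)^2 - 5.112*sin(t) - 7.8171)*cos(t)/(-2.2*sin(t)^3 + 1.2*sin(t)^2 + 3.67*sin(t) + 3.55)^2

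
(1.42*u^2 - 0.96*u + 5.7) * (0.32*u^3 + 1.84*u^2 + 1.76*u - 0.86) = 0.4544*u^5 + 2.3056*u^4 + 2.5568*u^3 + 7.5772*u^2 + 10.8576*u - 4.902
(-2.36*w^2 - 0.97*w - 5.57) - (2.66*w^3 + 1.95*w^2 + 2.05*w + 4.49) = -2.66*w^3 - 4.31*w^2 - 3.02*w - 10.06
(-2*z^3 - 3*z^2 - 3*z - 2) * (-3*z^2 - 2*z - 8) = 6*z^5 + 13*z^4 + 31*z^3 + 36*z^2 + 28*z + 16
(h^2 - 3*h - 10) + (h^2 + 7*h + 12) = 2*h^2 + 4*h + 2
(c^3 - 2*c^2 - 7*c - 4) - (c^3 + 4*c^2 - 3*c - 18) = -6*c^2 - 4*c + 14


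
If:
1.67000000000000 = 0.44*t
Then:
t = 3.80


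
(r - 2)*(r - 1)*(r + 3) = r^3 - 7*r + 6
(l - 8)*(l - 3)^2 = l^3 - 14*l^2 + 57*l - 72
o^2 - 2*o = o*(o - 2)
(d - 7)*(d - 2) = d^2 - 9*d + 14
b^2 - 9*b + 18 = (b - 6)*(b - 3)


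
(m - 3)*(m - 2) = m^2 - 5*m + 6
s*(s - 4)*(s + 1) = s^3 - 3*s^2 - 4*s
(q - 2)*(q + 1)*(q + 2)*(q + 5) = q^4 + 6*q^3 + q^2 - 24*q - 20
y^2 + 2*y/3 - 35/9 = (y - 5/3)*(y + 7/3)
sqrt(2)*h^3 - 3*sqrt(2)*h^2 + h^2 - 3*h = h*(h - 3)*(sqrt(2)*h + 1)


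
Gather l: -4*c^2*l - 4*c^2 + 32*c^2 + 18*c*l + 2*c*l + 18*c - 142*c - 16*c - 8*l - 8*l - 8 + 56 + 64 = 28*c^2 - 140*c + l*(-4*c^2 + 20*c - 16) + 112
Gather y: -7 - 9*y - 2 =-9*y - 9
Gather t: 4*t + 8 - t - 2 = 3*t + 6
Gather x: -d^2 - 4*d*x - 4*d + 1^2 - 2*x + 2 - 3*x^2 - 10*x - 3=-d^2 - 4*d - 3*x^2 + x*(-4*d - 12)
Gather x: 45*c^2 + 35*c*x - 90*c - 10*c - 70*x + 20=45*c^2 - 100*c + x*(35*c - 70) + 20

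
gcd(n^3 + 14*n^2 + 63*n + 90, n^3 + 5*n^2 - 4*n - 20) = n + 5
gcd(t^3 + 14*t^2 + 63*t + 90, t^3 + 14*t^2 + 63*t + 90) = t^3 + 14*t^2 + 63*t + 90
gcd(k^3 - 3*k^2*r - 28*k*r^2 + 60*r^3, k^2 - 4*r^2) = -k + 2*r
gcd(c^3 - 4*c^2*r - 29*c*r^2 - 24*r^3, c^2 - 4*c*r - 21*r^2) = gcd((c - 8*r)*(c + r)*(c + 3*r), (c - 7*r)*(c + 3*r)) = c + 3*r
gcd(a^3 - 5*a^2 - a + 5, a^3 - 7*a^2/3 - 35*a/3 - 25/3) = a^2 - 4*a - 5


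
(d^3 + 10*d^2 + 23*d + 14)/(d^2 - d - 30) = (d^3 + 10*d^2 + 23*d + 14)/(d^2 - d - 30)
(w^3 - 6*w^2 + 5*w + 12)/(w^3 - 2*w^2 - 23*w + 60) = (w + 1)/(w + 5)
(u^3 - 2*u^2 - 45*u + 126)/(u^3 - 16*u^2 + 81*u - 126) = (u + 7)/(u - 7)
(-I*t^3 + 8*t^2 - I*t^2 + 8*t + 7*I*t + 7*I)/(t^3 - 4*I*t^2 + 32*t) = (-I*t^3 + t^2*(8 - I) + t*(8 + 7*I) + 7*I)/(t*(t^2 - 4*I*t + 32))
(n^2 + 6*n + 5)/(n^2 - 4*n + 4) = (n^2 + 6*n + 5)/(n^2 - 4*n + 4)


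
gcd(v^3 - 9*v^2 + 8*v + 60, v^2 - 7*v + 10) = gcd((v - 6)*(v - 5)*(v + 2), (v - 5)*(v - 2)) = v - 5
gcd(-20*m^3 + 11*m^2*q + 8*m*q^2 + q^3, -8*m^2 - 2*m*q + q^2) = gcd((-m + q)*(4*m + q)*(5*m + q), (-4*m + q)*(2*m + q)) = 1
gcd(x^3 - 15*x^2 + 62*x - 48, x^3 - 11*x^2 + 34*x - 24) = x^2 - 7*x + 6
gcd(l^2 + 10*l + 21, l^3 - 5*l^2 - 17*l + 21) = l + 3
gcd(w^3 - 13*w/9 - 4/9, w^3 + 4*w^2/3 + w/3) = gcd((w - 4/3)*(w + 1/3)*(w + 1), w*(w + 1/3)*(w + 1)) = w^2 + 4*w/3 + 1/3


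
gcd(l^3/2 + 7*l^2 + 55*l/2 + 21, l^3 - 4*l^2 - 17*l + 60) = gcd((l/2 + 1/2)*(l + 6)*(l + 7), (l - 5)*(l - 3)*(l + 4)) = 1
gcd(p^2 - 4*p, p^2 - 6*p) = p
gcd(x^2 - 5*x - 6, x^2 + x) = x + 1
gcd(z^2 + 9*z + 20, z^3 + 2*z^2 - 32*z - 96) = z + 4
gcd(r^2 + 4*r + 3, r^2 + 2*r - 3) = r + 3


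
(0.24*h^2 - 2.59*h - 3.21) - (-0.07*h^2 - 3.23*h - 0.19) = 0.31*h^2 + 0.64*h - 3.02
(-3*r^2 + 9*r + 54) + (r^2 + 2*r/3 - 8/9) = -2*r^2 + 29*r/3 + 478/9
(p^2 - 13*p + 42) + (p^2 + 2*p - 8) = 2*p^2 - 11*p + 34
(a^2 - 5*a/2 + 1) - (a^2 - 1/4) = 5/4 - 5*a/2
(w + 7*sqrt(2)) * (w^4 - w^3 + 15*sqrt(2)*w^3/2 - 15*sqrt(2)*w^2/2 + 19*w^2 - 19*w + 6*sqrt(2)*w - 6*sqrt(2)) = w^5 - w^4 + 29*sqrt(2)*w^4/2 - 29*sqrt(2)*w^3/2 + 124*w^3 - 124*w^2 + 139*sqrt(2)*w^2 - 139*sqrt(2)*w + 84*w - 84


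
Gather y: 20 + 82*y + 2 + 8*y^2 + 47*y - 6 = 8*y^2 + 129*y + 16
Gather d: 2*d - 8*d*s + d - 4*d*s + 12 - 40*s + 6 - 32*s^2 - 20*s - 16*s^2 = d*(3 - 12*s) - 48*s^2 - 60*s + 18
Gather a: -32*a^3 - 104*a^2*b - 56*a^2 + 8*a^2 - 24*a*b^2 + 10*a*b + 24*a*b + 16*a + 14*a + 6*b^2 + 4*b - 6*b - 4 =-32*a^3 + a^2*(-104*b - 48) + a*(-24*b^2 + 34*b + 30) + 6*b^2 - 2*b - 4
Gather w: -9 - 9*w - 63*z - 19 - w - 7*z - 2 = -10*w - 70*z - 30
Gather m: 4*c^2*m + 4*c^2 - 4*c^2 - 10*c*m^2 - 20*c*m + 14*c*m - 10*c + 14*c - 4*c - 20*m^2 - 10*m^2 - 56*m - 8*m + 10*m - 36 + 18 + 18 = m^2*(-10*c - 30) + m*(4*c^2 - 6*c - 54)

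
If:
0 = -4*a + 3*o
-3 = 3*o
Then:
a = -3/4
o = -1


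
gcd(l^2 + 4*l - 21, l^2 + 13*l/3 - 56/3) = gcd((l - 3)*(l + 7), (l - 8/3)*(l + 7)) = l + 7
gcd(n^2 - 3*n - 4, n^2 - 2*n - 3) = n + 1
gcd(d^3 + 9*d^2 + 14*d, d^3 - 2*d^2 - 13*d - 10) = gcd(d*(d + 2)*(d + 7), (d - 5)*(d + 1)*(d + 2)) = d + 2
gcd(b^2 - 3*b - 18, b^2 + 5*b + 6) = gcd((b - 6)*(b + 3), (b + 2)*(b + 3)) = b + 3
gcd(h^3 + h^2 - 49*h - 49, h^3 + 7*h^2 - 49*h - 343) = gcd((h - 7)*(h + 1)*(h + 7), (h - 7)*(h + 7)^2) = h^2 - 49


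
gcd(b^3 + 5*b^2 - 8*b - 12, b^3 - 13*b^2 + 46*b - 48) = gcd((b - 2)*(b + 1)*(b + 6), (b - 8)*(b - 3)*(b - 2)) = b - 2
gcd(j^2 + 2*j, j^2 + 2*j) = j^2 + 2*j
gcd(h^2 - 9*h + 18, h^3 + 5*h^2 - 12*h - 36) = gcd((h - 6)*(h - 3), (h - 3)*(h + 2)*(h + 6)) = h - 3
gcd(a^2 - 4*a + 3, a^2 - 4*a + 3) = a^2 - 4*a + 3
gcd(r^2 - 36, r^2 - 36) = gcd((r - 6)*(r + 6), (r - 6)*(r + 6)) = r^2 - 36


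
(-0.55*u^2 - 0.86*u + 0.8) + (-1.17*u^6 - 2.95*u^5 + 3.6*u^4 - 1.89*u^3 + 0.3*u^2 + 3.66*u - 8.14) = -1.17*u^6 - 2.95*u^5 + 3.6*u^4 - 1.89*u^3 - 0.25*u^2 + 2.8*u - 7.34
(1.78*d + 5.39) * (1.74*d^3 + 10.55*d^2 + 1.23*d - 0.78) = 3.0972*d^4 + 28.1576*d^3 + 59.0539*d^2 + 5.2413*d - 4.2042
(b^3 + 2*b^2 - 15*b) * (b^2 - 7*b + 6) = b^5 - 5*b^4 - 23*b^3 + 117*b^2 - 90*b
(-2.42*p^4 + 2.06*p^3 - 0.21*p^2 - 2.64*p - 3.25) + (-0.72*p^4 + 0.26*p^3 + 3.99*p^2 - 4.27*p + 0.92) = -3.14*p^4 + 2.32*p^3 + 3.78*p^2 - 6.91*p - 2.33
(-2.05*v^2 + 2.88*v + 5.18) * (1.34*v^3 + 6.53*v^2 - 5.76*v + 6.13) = -2.747*v^5 - 9.5273*v^4 + 37.5556*v^3 + 4.6701*v^2 - 12.1824*v + 31.7534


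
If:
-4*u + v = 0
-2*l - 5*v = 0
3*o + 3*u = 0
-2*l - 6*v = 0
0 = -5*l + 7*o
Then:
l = 0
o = 0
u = 0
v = 0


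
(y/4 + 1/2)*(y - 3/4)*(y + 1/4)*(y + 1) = y^4/4 + 5*y^3/8 + 5*y^2/64 - 25*y/64 - 3/32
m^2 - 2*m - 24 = (m - 6)*(m + 4)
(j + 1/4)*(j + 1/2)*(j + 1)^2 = j^4 + 11*j^3/4 + 21*j^2/8 + j + 1/8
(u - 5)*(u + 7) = u^2 + 2*u - 35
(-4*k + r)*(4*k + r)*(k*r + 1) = -16*k^3*r - 16*k^2 + k*r^3 + r^2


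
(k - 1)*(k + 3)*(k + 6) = k^3 + 8*k^2 + 9*k - 18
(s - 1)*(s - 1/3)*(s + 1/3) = s^3 - s^2 - s/9 + 1/9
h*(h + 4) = h^2 + 4*h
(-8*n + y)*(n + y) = -8*n^2 - 7*n*y + y^2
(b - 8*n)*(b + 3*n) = b^2 - 5*b*n - 24*n^2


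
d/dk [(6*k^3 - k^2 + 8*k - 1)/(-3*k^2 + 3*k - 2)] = (-18*k^4 + 36*k^3 - 15*k^2 - 2*k - 13)/(9*k^4 - 18*k^3 + 21*k^2 - 12*k + 4)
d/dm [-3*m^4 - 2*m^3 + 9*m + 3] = -12*m^3 - 6*m^2 + 9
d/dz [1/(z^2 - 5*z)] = (5 - 2*z)/(z^2*(z - 5)^2)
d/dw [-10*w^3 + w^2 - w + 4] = -30*w^2 + 2*w - 1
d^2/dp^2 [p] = 0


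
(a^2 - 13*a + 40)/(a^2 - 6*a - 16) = (a - 5)/(a + 2)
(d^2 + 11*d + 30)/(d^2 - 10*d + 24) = (d^2 + 11*d + 30)/(d^2 - 10*d + 24)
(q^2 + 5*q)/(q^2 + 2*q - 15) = q/(q - 3)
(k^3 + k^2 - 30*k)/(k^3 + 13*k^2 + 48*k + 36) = k*(k - 5)/(k^2 + 7*k + 6)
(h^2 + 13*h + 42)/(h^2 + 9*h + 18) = (h + 7)/(h + 3)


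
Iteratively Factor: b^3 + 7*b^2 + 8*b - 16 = (b + 4)*(b^2 + 3*b - 4) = (b + 4)^2*(b - 1)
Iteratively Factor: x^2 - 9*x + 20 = (x - 4)*(x - 5)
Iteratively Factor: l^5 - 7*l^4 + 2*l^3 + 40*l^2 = (l - 5)*(l^4 - 2*l^3 - 8*l^2) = (l - 5)*(l + 2)*(l^3 - 4*l^2) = l*(l - 5)*(l + 2)*(l^2 - 4*l) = l*(l - 5)*(l - 4)*(l + 2)*(l)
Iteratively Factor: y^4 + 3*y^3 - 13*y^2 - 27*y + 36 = (y - 3)*(y^3 + 6*y^2 + 5*y - 12) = (y - 3)*(y - 1)*(y^2 + 7*y + 12) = (y - 3)*(y - 1)*(y + 3)*(y + 4)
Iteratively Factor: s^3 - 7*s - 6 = (s - 3)*(s^2 + 3*s + 2) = (s - 3)*(s + 1)*(s + 2)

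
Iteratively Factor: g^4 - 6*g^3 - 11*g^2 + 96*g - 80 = (g - 1)*(g^3 - 5*g^2 - 16*g + 80) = (g - 5)*(g - 1)*(g^2 - 16) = (g - 5)*(g - 4)*(g - 1)*(g + 4)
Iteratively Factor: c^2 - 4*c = (c)*(c - 4)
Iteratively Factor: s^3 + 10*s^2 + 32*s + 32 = (s + 4)*(s^2 + 6*s + 8) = (s + 2)*(s + 4)*(s + 4)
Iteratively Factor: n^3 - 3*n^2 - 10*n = (n - 5)*(n^2 + 2*n) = (n - 5)*(n + 2)*(n)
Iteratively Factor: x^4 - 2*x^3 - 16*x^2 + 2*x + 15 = (x - 5)*(x^3 + 3*x^2 - x - 3) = (x - 5)*(x - 1)*(x^2 + 4*x + 3) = (x - 5)*(x - 1)*(x + 1)*(x + 3)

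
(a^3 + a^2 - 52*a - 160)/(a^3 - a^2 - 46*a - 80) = (a + 4)/(a + 2)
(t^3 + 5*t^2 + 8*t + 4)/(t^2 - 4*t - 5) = (t^2 + 4*t + 4)/(t - 5)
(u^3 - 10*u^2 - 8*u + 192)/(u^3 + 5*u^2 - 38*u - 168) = (u - 8)/(u + 7)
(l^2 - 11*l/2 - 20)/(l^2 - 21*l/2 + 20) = (2*l + 5)/(2*l - 5)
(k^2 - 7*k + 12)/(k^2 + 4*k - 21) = (k - 4)/(k + 7)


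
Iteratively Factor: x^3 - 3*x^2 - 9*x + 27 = (x - 3)*(x^2 - 9) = (x - 3)^2*(x + 3)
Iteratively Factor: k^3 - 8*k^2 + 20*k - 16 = (k - 2)*(k^2 - 6*k + 8) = (k - 4)*(k - 2)*(k - 2)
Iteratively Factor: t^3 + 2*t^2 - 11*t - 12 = (t + 1)*(t^2 + t - 12) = (t + 1)*(t + 4)*(t - 3)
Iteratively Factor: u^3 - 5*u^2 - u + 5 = (u - 5)*(u^2 - 1) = (u - 5)*(u + 1)*(u - 1)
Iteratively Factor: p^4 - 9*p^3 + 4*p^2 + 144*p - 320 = (p - 5)*(p^3 - 4*p^2 - 16*p + 64) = (p - 5)*(p + 4)*(p^2 - 8*p + 16) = (p - 5)*(p - 4)*(p + 4)*(p - 4)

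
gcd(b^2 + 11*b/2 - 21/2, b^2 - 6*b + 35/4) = 1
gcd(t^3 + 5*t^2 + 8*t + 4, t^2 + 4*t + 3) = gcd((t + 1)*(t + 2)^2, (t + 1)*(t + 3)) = t + 1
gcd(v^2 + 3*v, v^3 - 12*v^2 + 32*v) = v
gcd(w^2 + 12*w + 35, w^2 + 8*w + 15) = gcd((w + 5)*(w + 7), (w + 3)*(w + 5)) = w + 5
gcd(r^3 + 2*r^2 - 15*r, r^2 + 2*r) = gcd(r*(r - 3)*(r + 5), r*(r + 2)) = r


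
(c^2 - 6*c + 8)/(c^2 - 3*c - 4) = (c - 2)/(c + 1)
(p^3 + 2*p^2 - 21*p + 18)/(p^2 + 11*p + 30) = (p^2 - 4*p + 3)/(p + 5)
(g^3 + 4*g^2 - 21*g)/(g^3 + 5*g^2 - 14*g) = (g - 3)/(g - 2)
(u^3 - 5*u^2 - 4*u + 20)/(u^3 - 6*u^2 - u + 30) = (u - 2)/(u - 3)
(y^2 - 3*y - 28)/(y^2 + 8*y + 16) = (y - 7)/(y + 4)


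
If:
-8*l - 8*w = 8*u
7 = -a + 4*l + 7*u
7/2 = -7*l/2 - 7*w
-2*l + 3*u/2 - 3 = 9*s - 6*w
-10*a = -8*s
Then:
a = -2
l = 3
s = -5/2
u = -1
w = -2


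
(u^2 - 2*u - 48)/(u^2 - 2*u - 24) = (-u^2 + 2*u + 48)/(-u^2 + 2*u + 24)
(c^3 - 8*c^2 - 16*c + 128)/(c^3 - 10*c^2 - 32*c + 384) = (c^2 - 16)/(c^2 - 2*c - 48)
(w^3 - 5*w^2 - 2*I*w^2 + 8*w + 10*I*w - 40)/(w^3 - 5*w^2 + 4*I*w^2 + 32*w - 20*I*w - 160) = (w + 2*I)/(w + 8*I)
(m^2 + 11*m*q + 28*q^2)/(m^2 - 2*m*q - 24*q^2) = (-m - 7*q)/(-m + 6*q)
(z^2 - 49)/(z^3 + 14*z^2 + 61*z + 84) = (z - 7)/(z^2 + 7*z + 12)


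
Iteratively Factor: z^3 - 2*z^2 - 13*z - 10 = (z - 5)*(z^2 + 3*z + 2) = (z - 5)*(z + 1)*(z + 2)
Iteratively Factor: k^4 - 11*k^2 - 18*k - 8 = (k - 4)*(k^3 + 4*k^2 + 5*k + 2) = (k - 4)*(k + 2)*(k^2 + 2*k + 1) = (k - 4)*(k + 1)*(k + 2)*(k + 1)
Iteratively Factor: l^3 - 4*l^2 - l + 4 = (l - 1)*(l^2 - 3*l - 4) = (l - 1)*(l + 1)*(l - 4)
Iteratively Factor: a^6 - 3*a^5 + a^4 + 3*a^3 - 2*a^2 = (a - 2)*(a^5 - a^4 - a^3 + a^2) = (a - 2)*(a - 1)*(a^4 - a^2) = a*(a - 2)*(a - 1)*(a^3 - a) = a^2*(a - 2)*(a - 1)*(a^2 - 1) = a^2*(a - 2)*(a - 1)^2*(a + 1)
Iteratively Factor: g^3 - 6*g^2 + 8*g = (g - 4)*(g^2 - 2*g) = (g - 4)*(g - 2)*(g)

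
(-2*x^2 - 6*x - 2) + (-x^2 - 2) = -3*x^2 - 6*x - 4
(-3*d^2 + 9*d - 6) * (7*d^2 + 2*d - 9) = -21*d^4 + 57*d^3 + 3*d^2 - 93*d + 54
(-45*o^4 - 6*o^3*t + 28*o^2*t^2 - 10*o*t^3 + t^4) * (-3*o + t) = 135*o^5 - 27*o^4*t - 90*o^3*t^2 + 58*o^2*t^3 - 13*o*t^4 + t^5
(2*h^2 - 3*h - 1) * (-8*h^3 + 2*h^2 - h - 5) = -16*h^5 + 28*h^4 - 9*h^2 + 16*h + 5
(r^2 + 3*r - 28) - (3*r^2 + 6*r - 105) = -2*r^2 - 3*r + 77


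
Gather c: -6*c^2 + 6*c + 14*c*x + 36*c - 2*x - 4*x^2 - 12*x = -6*c^2 + c*(14*x + 42) - 4*x^2 - 14*x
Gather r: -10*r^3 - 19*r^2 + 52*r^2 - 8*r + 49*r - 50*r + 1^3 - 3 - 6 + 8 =-10*r^3 + 33*r^2 - 9*r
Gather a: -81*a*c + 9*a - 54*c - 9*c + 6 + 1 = a*(9 - 81*c) - 63*c + 7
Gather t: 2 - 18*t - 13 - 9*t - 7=-27*t - 18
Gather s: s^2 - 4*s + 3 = s^2 - 4*s + 3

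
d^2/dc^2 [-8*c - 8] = 0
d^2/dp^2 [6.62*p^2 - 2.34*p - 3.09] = 13.2400000000000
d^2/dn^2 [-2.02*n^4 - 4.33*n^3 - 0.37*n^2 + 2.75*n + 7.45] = -24.24*n^2 - 25.98*n - 0.74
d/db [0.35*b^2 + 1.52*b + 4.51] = 0.7*b + 1.52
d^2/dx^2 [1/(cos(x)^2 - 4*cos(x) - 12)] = (4*sin(x)^4 - 66*sin(x)^2 - 33*cos(x) - 3*cos(3*x) + 6)/(sin(x)^2 + 4*cos(x) + 11)^3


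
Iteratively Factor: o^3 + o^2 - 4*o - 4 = (o - 2)*(o^2 + 3*o + 2) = (o - 2)*(o + 2)*(o + 1)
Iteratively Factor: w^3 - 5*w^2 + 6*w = (w - 3)*(w^2 - 2*w) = w*(w - 3)*(w - 2)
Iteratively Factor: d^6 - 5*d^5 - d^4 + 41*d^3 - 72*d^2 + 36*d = (d + 3)*(d^5 - 8*d^4 + 23*d^3 - 28*d^2 + 12*d) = (d - 3)*(d + 3)*(d^4 - 5*d^3 + 8*d^2 - 4*d) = d*(d - 3)*(d + 3)*(d^3 - 5*d^2 + 8*d - 4) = d*(d - 3)*(d - 1)*(d + 3)*(d^2 - 4*d + 4) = d*(d - 3)*(d - 2)*(d - 1)*(d + 3)*(d - 2)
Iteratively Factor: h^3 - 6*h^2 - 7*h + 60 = (h - 4)*(h^2 - 2*h - 15) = (h - 4)*(h + 3)*(h - 5)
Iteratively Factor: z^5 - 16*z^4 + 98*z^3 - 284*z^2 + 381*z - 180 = (z - 4)*(z^4 - 12*z^3 + 50*z^2 - 84*z + 45) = (z - 5)*(z - 4)*(z^3 - 7*z^2 + 15*z - 9) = (z - 5)*(z - 4)*(z - 1)*(z^2 - 6*z + 9) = (z - 5)*(z - 4)*(z - 3)*(z - 1)*(z - 3)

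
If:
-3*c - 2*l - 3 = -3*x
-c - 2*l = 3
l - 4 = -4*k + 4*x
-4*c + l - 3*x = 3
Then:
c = -9/13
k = 43/52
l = -15/13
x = -6/13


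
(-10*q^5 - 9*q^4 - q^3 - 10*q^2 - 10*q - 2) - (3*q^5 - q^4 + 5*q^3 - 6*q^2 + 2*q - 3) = -13*q^5 - 8*q^4 - 6*q^3 - 4*q^2 - 12*q + 1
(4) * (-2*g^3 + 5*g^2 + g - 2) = -8*g^3 + 20*g^2 + 4*g - 8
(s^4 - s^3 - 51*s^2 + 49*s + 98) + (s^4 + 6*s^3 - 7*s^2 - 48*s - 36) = 2*s^4 + 5*s^3 - 58*s^2 + s + 62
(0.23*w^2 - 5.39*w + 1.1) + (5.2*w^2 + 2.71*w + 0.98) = 5.43*w^2 - 2.68*w + 2.08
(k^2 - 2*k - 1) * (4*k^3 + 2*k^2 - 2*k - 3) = 4*k^5 - 6*k^4 - 10*k^3 - k^2 + 8*k + 3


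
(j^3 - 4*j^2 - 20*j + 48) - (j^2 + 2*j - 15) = j^3 - 5*j^2 - 22*j + 63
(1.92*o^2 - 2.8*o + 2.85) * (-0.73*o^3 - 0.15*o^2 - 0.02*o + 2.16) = -1.4016*o^5 + 1.756*o^4 - 1.6989*o^3 + 3.7757*o^2 - 6.105*o + 6.156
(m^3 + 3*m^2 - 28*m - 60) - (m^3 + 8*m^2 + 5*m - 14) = -5*m^2 - 33*m - 46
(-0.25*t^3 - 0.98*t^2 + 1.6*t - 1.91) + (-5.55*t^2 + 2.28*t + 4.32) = -0.25*t^3 - 6.53*t^2 + 3.88*t + 2.41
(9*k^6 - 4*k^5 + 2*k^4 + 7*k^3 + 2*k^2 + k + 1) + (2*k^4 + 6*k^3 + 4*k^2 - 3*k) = 9*k^6 - 4*k^5 + 4*k^4 + 13*k^3 + 6*k^2 - 2*k + 1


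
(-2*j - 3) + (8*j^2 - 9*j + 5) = 8*j^2 - 11*j + 2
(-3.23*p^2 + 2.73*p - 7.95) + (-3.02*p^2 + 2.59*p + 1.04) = -6.25*p^2 + 5.32*p - 6.91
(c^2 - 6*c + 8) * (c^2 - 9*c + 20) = c^4 - 15*c^3 + 82*c^2 - 192*c + 160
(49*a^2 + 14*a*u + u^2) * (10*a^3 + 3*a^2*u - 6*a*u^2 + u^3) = 490*a^5 + 287*a^4*u - 242*a^3*u^2 - 32*a^2*u^3 + 8*a*u^4 + u^5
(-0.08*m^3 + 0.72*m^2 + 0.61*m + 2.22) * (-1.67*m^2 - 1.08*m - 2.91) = 0.1336*m^5 - 1.116*m^4 - 1.5635*m^3 - 6.4614*m^2 - 4.1727*m - 6.4602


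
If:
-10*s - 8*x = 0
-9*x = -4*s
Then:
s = 0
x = 0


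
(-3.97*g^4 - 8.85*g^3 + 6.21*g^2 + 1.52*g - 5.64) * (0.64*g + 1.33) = -2.5408*g^5 - 10.9441*g^4 - 7.7961*g^3 + 9.2321*g^2 - 1.588*g - 7.5012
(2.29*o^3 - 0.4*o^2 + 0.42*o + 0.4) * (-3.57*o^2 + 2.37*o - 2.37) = -8.1753*o^5 + 6.8553*o^4 - 7.8747*o^3 + 0.5154*o^2 - 0.0474*o - 0.948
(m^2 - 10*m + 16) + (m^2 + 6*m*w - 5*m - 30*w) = 2*m^2 + 6*m*w - 15*m - 30*w + 16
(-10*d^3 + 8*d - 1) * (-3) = 30*d^3 - 24*d + 3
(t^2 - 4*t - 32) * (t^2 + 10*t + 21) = t^4 + 6*t^3 - 51*t^2 - 404*t - 672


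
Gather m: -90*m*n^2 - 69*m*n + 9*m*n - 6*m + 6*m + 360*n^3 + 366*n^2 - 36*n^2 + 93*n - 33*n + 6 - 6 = m*(-90*n^2 - 60*n) + 360*n^3 + 330*n^2 + 60*n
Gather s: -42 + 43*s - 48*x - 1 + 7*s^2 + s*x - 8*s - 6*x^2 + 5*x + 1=7*s^2 + s*(x + 35) - 6*x^2 - 43*x - 42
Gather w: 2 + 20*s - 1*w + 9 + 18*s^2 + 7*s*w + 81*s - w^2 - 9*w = 18*s^2 + 101*s - w^2 + w*(7*s - 10) + 11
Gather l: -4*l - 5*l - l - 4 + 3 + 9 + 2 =10 - 10*l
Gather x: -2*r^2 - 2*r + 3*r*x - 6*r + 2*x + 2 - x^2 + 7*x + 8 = -2*r^2 - 8*r - x^2 + x*(3*r + 9) + 10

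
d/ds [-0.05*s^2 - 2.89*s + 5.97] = -0.1*s - 2.89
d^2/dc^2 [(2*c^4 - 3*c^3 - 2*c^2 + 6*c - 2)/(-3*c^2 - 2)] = 4*(-9*c^6 - 18*c^4 - 36*c^3 - 15*c^2 + 72*c - 2)/(27*c^6 + 54*c^4 + 36*c^2 + 8)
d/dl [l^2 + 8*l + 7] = 2*l + 8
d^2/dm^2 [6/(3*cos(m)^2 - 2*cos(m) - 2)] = 3*(72*sin(m)^4 - 92*sin(m)^2 + 37*cos(m) - 9*cos(3*m) - 20)/(3*sin(m)^2 + 2*cos(m) - 1)^3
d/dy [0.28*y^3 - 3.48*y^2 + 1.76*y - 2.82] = 0.84*y^2 - 6.96*y + 1.76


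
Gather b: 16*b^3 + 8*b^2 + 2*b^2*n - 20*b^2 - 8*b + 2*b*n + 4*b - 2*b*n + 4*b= 16*b^3 + b^2*(2*n - 12)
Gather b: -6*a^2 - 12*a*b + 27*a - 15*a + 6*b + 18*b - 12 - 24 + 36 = -6*a^2 + 12*a + b*(24 - 12*a)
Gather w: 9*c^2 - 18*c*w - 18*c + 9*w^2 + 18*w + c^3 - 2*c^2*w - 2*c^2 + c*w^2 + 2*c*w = c^3 + 7*c^2 - 18*c + w^2*(c + 9) + w*(-2*c^2 - 16*c + 18)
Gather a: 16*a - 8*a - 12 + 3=8*a - 9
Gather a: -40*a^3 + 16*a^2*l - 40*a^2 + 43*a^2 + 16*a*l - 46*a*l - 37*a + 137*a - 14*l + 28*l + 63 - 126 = -40*a^3 + a^2*(16*l + 3) + a*(100 - 30*l) + 14*l - 63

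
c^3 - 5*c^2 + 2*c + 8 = (c - 4)*(c - 2)*(c + 1)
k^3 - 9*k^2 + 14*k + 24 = (k - 6)*(k - 4)*(k + 1)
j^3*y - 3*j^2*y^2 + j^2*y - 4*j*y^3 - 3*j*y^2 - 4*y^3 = (j - 4*y)*(j + y)*(j*y + y)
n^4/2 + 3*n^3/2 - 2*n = n*(n/2 + 1)*(n - 1)*(n + 2)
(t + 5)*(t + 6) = t^2 + 11*t + 30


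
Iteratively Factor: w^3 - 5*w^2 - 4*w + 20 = (w - 2)*(w^2 - 3*w - 10) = (w - 2)*(w + 2)*(w - 5)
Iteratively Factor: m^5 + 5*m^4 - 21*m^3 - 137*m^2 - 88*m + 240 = (m + 4)*(m^4 + m^3 - 25*m^2 - 37*m + 60) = (m - 1)*(m + 4)*(m^3 + 2*m^2 - 23*m - 60) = (m - 5)*(m - 1)*(m + 4)*(m^2 + 7*m + 12) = (m - 5)*(m - 1)*(m + 3)*(m + 4)*(m + 4)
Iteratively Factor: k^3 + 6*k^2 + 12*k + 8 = (k + 2)*(k^2 + 4*k + 4) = (k + 2)^2*(k + 2)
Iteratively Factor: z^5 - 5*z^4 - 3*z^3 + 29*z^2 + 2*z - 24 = (z + 1)*(z^4 - 6*z^3 + 3*z^2 + 26*z - 24) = (z - 1)*(z + 1)*(z^3 - 5*z^2 - 2*z + 24) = (z - 1)*(z + 1)*(z + 2)*(z^2 - 7*z + 12) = (z - 3)*(z - 1)*(z + 1)*(z + 2)*(z - 4)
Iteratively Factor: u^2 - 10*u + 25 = (u - 5)*(u - 5)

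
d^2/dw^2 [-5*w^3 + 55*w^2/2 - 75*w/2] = 55 - 30*w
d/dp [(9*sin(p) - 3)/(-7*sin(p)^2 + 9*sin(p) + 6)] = 3*(21*sin(p)^2 - 14*sin(p) + 27)*cos(p)/(7*sin(p)^2 - 9*sin(p) - 6)^2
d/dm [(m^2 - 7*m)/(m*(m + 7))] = 14/(m^2 + 14*m + 49)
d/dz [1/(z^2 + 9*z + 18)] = (-2*z - 9)/(z^2 + 9*z + 18)^2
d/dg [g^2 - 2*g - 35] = 2*g - 2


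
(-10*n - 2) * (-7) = 70*n + 14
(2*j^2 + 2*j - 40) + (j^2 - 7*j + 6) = 3*j^2 - 5*j - 34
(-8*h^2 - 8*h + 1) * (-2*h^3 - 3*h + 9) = 16*h^5 + 16*h^4 + 22*h^3 - 48*h^2 - 75*h + 9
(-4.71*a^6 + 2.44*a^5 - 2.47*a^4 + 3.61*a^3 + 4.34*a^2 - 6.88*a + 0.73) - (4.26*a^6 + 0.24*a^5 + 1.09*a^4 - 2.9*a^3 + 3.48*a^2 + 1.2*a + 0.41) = -8.97*a^6 + 2.2*a^5 - 3.56*a^4 + 6.51*a^3 + 0.86*a^2 - 8.08*a + 0.32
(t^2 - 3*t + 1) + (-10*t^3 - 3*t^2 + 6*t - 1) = -10*t^3 - 2*t^2 + 3*t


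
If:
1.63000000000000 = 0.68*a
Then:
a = 2.40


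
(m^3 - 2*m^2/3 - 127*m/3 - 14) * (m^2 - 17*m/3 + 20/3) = m^5 - 19*m^4/3 - 287*m^3/9 + 1993*m^2/9 - 1826*m/9 - 280/3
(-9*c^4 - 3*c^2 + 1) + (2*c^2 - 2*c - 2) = -9*c^4 - c^2 - 2*c - 1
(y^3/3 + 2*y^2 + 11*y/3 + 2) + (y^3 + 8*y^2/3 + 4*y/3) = 4*y^3/3 + 14*y^2/3 + 5*y + 2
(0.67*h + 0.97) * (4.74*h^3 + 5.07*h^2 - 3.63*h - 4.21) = 3.1758*h^4 + 7.9947*h^3 + 2.4858*h^2 - 6.3418*h - 4.0837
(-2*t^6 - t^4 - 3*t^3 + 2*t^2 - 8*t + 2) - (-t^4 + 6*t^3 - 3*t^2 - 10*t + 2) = -2*t^6 - 9*t^3 + 5*t^2 + 2*t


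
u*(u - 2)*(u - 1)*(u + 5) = u^4 + 2*u^3 - 13*u^2 + 10*u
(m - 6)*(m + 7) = m^2 + m - 42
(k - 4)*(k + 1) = k^2 - 3*k - 4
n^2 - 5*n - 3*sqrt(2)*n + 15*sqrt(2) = (n - 5)*(n - 3*sqrt(2))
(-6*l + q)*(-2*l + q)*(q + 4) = 12*l^2*q + 48*l^2 - 8*l*q^2 - 32*l*q + q^3 + 4*q^2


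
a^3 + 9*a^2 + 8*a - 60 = (a - 2)*(a + 5)*(a + 6)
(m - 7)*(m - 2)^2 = m^3 - 11*m^2 + 32*m - 28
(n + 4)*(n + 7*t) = n^2 + 7*n*t + 4*n + 28*t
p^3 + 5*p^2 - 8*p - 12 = (p - 2)*(p + 1)*(p + 6)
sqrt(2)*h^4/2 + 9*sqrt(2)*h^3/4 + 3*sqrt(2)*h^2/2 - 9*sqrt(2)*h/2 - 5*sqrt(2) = (h + 2)*(h + 5/2)*(h - sqrt(2))*(sqrt(2)*h/2 + 1)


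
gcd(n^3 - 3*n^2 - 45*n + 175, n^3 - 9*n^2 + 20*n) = n - 5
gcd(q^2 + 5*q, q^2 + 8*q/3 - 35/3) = q + 5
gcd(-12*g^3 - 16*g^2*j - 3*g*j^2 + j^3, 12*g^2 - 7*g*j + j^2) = 1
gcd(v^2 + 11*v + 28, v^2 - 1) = 1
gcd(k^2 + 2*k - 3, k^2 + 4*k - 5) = k - 1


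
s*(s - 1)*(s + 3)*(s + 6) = s^4 + 8*s^3 + 9*s^2 - 18*s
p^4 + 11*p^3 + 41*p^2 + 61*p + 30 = (p + 1)*(p + 2)*(p + 3)*(p + 5)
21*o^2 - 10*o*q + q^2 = (-7*o + q)*(-3*o + q)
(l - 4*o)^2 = l^2 - 8*l*o + 16*o^2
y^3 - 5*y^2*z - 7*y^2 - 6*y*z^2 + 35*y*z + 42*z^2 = (y - 7)*(y - 6*z)*(y + z)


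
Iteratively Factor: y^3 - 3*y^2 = (y - 3)*(y^2) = y*(y - 3)*(y)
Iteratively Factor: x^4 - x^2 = (x + 1)*(x^3 - x^2) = x*(x + 1)*(x^2 - x) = x*(x - 1)*(x + 1)*(x)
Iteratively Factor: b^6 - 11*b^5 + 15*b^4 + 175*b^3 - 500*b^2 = (b - 5)*(b^5 - 6*b^4 - 15*b^3 + 100*b^2) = b*(b - 5)*(b^4 - 6*b^3 - 15*b^2 + 100*b) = b^2*(b - 5)*(b^3 - 6*b^2 - 15*b + 100) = b^2*(b - 5)*(b + 4)*(b^2 - 10*b + 25) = b^2*(b - 5)^2*(b + 4)*(b - 5)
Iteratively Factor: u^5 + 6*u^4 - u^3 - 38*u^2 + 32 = (u + 1)*(u^4 + 5*u^3 - 6*u^2 - 32*u + 32) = (u - 1)*(u + 1)*(u^3 + 6*u^2 - 32) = (u - 2)*(u - 1)*(u + 1)*(u^2 + 8*u + 16) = (u - 2)*(u - 1)*(u + 1)*(u + 4)*(u + 4)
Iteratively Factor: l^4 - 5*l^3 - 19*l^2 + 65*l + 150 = (l + 3)*(l^3 - 8*l^2 + 5*l + 50) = (l - 5)*(l + 3)*(l^2 - 3*l - 10) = (l - 5)*(l + 2)*(l + 3)*(l - 5)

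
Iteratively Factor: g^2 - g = (g)*(g - 1)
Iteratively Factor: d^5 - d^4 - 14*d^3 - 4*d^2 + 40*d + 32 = (d + 1)*(d^4 - 2*d^3 - 12*d^2 + 8*d + 32) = (d - 4)*(d + 1)*(d^3 + 2*d^2 - 4*d - 8) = (d - 4)*(d - 2)*(d + 1)*(d^2 + 4*d + 4) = (d - 4)*(d - 2)*(d + 1)*(d + 2)*(d + 2)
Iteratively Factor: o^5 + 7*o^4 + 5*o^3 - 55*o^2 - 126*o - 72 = (o + 3)*(o^4 + 4*o^3 - 7*o^2 - 34*o - 24) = (o + 2)*(o + 3)*(o^3 + 2*o^2 - 11*o - 12) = (o + 2)*(o + 3)*(o + 4)*(o^2 - 2*o - 3) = (o + 1)*(o + 2)*(o + 3)*(o + 4)*(o - 3)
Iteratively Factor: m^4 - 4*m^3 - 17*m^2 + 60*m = (m + 4)*(m^3 - 8*m^2 + 15*m) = (m - 5)*(m + 4)*(m^2 - 3*m) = m*(m - 5)*(m + 4)*(m - 3)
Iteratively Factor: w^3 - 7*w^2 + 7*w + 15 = (w - 3)*(w^2 - 4*w - 5) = (w - 3)*(w + 1)*(w - 5)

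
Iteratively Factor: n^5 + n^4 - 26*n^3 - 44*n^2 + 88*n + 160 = (n + 4)*(n^4 - 3*n^3 - 14*n^2 + 12*n + 40) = (n + 2)*(n + 4)*(n^3 - 5*n^2 - 4*n + 20) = (n + 2)^2*(n + 4)*(n^2 - 7*n + 10) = (n - 2)*(n + 2)^2*(n + 4)*(n - 5)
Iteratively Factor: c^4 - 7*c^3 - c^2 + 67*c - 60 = (c - 5)*(c^3 - 2*c^2 - 11*c + 12) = (c - 5)*(c + 3)*(c^2 - 5*c + 4) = (c - 5)*(c - 4)*(c + 3)*(c - 1)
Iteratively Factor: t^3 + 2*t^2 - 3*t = (t + 3)*(t^2 - t) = (t - 1)*(t + 3)*(t)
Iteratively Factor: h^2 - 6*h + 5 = (h - 5)*(h - 1)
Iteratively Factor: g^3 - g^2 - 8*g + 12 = (g - 2)*(g^2 + g - 6) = (g - 2)*(g + 3)*(g - 2)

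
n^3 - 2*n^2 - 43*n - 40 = (n - 8)*(n + 1)*(n + 5)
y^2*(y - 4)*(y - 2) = y^4 - 6*y^3 + 8*y^2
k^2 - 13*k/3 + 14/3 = (k - 7/3)*(k - 2)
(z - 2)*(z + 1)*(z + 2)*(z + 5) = z^4 + 6*z^3 + z^2 - 24*z - 20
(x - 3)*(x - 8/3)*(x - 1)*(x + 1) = x^4 - 17*x^3/3 + 7*x^2 + 17*x/3 - 8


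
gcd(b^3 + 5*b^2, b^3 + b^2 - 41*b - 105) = b + 5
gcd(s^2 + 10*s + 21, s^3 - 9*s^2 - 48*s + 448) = s + 7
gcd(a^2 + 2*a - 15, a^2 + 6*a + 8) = 1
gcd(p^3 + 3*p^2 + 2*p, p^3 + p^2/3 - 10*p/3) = p^2 + 2*p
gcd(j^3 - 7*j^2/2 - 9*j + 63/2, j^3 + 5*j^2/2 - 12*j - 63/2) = j^2 - j/2 - 21/2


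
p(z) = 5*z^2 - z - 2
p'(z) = 10*z - 1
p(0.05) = -2.04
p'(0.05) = -0.50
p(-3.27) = 54.73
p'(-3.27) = -33.70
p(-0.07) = -1.91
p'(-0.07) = -1.70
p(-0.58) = 0.26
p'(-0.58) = -6.80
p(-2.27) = 26.03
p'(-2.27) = -23.70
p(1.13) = 3.25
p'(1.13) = 10.30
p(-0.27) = -1.37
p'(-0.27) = -3.70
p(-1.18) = 6.14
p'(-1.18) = -12.80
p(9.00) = 394.00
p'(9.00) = 89.00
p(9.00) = 394.00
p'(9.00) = 89.00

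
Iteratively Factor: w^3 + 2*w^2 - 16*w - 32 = (w + 4)*(w^2 - 2*w - 8) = (w + 2)*(w + 4)*(w - 4)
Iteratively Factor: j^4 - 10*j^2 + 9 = (j - 1)*(j^3 + j^2 - 9*j - 9) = (j - 3)*(j - 1)*(j^2 + 4*j + 3) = (j - 3)*(j - 1)*(j + 1)*(j + 3)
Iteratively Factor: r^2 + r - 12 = (r - 3)*(r + 4)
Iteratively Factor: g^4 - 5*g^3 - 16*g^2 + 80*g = (g + 4)*(g^3 - 9*g^2 + 20*g) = (g - 5)*(g + 4)*(g^2 - 4*g) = (g - 5)*(g - 4)*(g + 4)*(g)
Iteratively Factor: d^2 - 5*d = (d)*(d - 5)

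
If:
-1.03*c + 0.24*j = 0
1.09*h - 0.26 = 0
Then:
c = 0.233009708737864*j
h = 0.24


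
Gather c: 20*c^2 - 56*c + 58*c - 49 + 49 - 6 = 20*c^2 + 2*c - 6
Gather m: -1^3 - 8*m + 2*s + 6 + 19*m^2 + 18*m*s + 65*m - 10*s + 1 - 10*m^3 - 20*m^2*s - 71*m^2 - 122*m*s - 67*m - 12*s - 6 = -10*m^3 + m^2*(-20*s - 52) + m*(-104*s - 10) - 20*s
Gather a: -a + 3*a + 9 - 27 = 2*a - 18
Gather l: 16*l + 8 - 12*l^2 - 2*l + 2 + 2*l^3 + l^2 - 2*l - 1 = 2*l^3 - 11*l^2 + 12*l + 9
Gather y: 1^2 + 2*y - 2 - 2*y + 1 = 0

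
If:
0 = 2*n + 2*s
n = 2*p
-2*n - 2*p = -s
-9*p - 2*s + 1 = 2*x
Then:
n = 0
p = 0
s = 0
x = 1/2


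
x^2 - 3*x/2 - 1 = (x - 2)*(x + 1/2)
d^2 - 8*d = d*(d - 8)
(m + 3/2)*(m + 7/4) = m^2 + 13*m/4 + 21/8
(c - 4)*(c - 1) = c^2 - 5*c + 4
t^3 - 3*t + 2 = (t - 1)^2*(t + 2)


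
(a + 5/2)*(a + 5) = a^2 + 15*a/2 + 25/2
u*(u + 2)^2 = u^3 + 4*u^2 + 4*u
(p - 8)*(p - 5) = p^2 - 13*p + 40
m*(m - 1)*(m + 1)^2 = m^4 + m^3 - m^2 - m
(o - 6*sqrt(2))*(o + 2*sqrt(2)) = o^2 - 4*sqrt(2)*o - 24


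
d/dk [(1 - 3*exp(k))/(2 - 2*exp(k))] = -1/(4*sinh(k/2)^2)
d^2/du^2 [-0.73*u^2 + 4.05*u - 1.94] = -1.46000000000000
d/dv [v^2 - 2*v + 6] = 2*v - 2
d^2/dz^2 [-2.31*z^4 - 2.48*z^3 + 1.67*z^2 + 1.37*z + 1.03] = -27.72*z^2 - 14.88*z + 3.34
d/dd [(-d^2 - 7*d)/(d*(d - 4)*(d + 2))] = (d^2 + 14*d - 6)/(d^4 - 4*d^3 - 12*d^2 + 32*d + 64)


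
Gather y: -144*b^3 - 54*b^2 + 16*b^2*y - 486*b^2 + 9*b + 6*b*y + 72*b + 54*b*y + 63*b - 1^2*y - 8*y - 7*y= -144*b^3 - 540*b^2 + 144*b + y*(16*b^2 + 60*b - 16)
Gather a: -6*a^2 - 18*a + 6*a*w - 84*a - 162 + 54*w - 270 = -6*a^2 + a*(6*w - 102) + 54*w - 432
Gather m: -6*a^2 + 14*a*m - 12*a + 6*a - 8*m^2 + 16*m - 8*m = -6*a^2 - 6*a - 8*m^2 + m*(14*a + 8)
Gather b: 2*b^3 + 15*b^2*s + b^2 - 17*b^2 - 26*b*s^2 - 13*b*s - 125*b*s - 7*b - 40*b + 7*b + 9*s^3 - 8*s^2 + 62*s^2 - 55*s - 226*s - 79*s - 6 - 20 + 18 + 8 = 2*b^3 + b^2*(15*s - 16) + b*(-26*s^2 - 138*s - 40) + 9*s^3 + 54*s^2 - 360*s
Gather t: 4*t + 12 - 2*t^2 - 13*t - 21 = -2*t^2 - 9*t - 9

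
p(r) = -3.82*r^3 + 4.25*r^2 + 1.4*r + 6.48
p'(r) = -11.46*r^2 + 8.5*r + 1.4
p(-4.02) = 317.70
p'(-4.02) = -217.97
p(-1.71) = 35.61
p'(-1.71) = -46.65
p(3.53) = -103.65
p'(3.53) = -111.40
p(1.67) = 2.88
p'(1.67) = -16.37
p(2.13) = -8.17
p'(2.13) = -32.49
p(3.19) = -69.81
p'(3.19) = -88.10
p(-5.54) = 778.68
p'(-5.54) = -397.42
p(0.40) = 7.48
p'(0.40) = 2.97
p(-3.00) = 143.67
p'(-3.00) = -127.24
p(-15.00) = 13834.23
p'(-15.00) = -2704.60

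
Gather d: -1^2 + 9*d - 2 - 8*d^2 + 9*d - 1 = -8*d^2 + 18*d - 4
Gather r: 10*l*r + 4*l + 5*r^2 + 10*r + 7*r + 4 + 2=4*l + 5*r^2 + r*(10*l + 17) + 6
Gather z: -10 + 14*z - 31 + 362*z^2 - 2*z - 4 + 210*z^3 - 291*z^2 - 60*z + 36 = 210*z^3 + 71*z^2 - 48*z - 9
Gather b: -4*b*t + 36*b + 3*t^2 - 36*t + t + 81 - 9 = b*(36 - 4*t) + 3*t^2 - 35*t + 72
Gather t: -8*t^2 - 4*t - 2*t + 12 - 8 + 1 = -8*t^2 - 6*t + 5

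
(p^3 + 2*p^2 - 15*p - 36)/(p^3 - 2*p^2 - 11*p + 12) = (p + 3)/(p - 1)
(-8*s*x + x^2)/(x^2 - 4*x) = (-8*s + x)/(x - 4)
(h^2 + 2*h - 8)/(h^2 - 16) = (h - 2)/(h - 4)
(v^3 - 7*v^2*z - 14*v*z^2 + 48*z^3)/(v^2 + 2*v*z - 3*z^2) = (-v^2 + 10*v*z - 16*z^2)/(-v + z)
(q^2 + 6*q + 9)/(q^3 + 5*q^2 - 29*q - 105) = (q + 3)/(q^2 + 2*q - 35)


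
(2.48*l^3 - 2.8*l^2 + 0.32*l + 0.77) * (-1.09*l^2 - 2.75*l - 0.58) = -2.7032*l^5 - 3.768*l^4 + 5.9128*l^3 - 0.0953000000000002*l^2 - 2.3031*l - 0.4466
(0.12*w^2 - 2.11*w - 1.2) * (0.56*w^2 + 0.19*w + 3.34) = 0.0672*w^4 - 1.1588*w^3 - 0.6721*w^2 - 7.2754*w - 4.008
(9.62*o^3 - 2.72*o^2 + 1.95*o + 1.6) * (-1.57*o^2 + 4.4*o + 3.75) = -15.1034*o^5 + 46.5984*o^4 + 21.0455*o^3 - 4.132*o^2 + 14.3525*o + 6.0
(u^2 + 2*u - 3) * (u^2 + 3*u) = u^4 + 5*u^3 + 3*u^2 - 9*u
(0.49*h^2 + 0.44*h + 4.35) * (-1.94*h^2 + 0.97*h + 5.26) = -0.9506*h^4 - 0.3783*h^3 - 5.4348*h^2 + 6.5339*h + 22.881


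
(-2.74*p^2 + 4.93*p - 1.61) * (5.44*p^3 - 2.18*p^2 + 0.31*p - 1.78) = -14.9056*p^5 + 32.7924*p^4 - 20.3552*p^3 + 9.9153*p^2 - 9.2745*p + 2.8658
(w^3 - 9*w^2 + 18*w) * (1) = w^3 - 9*w^2 + 18*w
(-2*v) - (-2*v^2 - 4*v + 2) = 2*v^2 + 2*v - 2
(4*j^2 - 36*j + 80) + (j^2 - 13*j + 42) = 5*j^2 - 49*j + 122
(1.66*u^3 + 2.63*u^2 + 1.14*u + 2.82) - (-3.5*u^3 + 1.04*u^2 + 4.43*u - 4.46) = 5.16*u^3 + 1.59*u^2 - 3.29*u + 7.28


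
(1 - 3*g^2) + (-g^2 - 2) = -4*g^2 - 1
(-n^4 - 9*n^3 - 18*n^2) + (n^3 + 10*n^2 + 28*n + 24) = -n^4 - 8*n^3 - 8*n^2 + 28*n + 24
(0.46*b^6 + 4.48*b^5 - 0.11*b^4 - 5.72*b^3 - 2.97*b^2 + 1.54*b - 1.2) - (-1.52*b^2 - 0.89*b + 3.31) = 0.46*b^6 + 4.48*b^5 - 0.11*b^4 - 5.72*b^3 - 1.45*b^2 + 2.43*b - 4.51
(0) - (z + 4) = -z - 4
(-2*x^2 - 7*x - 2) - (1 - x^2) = -x^2 - 7*x - 3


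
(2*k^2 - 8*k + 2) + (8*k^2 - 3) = 10*k^2 - 8*k - 1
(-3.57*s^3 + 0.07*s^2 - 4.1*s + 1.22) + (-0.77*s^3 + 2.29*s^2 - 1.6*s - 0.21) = -4.34*s^3 + 2.36*s^2 - 5.7*s + 1.01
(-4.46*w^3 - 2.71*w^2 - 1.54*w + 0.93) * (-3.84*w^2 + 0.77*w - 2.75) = 17.1264*w^5 + 6.9722*w^4 + 16.0919*w^3 + 2.6955*w^2 + 4.9511*w - 2.5575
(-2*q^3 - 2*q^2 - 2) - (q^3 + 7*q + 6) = -3*q^3 - 2*q^2 - 7*q - 8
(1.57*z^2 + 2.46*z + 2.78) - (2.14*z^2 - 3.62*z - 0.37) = -0.57*z^2 + 6.08*z + 3.15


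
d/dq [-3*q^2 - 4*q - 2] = -6*q - 4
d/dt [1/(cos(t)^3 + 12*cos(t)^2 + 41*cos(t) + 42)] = (3*cos(t)^2 + 24*cos(t) + 41)*sin(t)/(cos(t)^3 + 12*cos(t)^2 + 41*cos(t) + 42)^2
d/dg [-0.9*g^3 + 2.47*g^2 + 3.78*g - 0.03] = -2.7*g^2 + 4.94*g + 3.78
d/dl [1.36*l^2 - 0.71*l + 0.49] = 2.72*l - 0.71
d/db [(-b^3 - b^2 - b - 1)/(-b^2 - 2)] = (b^4 + 5*b^2 + 2*b + 2)/(b^4 + 4*b^2 + 4)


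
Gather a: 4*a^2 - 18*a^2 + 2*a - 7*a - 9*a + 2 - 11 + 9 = -14*a^2 - 14*a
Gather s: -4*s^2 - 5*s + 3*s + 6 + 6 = -4*s^2 - 2*s + 12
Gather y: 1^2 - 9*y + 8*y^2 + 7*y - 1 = 8*y^2 - 2*y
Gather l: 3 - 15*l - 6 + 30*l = 15*l - 3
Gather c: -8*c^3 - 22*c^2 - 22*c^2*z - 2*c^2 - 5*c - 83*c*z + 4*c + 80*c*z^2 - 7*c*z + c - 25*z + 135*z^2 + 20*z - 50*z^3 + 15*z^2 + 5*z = -8*c^3 + c^2*(-22*z - 24) + c*(80*z^2 - 90*z) - 50*z^3 + 150*z^2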